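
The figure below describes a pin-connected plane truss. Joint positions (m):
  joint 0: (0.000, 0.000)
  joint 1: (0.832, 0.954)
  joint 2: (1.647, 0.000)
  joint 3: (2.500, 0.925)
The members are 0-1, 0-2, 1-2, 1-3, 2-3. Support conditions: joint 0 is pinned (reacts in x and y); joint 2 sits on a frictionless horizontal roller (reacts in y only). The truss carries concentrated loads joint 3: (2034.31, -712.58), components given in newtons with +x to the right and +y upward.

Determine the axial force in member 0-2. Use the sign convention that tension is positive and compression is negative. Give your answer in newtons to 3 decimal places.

716.037

N=4 nodes, M=5 members, R=3 reactions → 2N=8, M+R=8
member 0 (0-1): L=1.2658, (cx,cy)=(0.6573,0.7537)
member 1 (0-2): L=1.6470, (cx,cy)=(1.0000,0.0000)
member 2 (1-2): L=1.2547, (cx,cy)=(0.6495,-0.7603)
member 3 (1-3): L=1.6683, (cx,cy)=(0.9998,-0.0174)
member 4 (2-3): L=1.2583, (cx,cy)=(0.6779,0.7351)
solve A·x = −loads:
  F[0-1] = +2005.6690 N (tension)
  F[0-2] = +716.0373 N (tension)
  F[1-2] = -2048.6412 N (compression)
  F[1-3] = +2649.3545 N (tension)
  F[2-3] = -906.6659 N (compression)
  Rx@0 = -2034.3100 N
  Ry@0 = -1511.5771 N
  Ry@2 = +2224.1571 N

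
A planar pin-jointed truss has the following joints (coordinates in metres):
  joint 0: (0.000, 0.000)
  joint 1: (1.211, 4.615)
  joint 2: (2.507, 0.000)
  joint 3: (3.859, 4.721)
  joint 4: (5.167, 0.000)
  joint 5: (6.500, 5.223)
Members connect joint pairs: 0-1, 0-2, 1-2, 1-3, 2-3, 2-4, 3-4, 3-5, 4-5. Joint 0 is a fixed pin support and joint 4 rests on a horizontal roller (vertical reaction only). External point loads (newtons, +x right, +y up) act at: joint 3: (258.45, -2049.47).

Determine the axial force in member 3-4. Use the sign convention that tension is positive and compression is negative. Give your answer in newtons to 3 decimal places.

N=6 nodes, M=9 members, R=3 reactions → 2N=12, M+R=12
member 0 (0-1): L=4.7712, (cx,cy)=(0.2538,0.9673)
member 1 (0-2): L=2.5070, (cx,cy)=(1.0000,0.0000)
member 2 (1-2): L=4.7935, (cx,cy)=(0.2704,-0.9628)
member 3 (1-3): L=2.6501, (cx,cy)=(0.9992,0.0400)
member 4 (2-3): L=4.9108, (cx,cy)=(0.2753,0.9614)
member 5 (2-4): L=2.6600, (cx,cy)=(1.0000,0.0000)
member 6 (3-4): L=4.8988, (cx,cy)=(0.2670,-0.9637)
member 7 (3-5): L=2.6883, (cx,cy)=(0.9824,0.1867)
member 8 (4-5): L=5.3904, (cx,cy)=(0.2473,0.9689)
solve A·x = −loads:
  F[0-1] = -292.2415 N (compression)
  F[0-2] = +332.6245 N (tension)
  F[1-2] = +287.2925 N (tension)
  F[1-3] = -151.9699 N (compression)
  F[2-3] = -287.7118 N (compression)
  F[2-4] = +489.5091 N (tension)
  F[3-4] = -1833.3564 N (compression)
  F[3-5] = -0.0000 N (compression)
  F[4-5] = +0.0000 N (tension)
  Rx@0 = -258.4500 N
  Ry@0 = +282.6716 N
  Ry@4 = +1766.7984 N

-1833.356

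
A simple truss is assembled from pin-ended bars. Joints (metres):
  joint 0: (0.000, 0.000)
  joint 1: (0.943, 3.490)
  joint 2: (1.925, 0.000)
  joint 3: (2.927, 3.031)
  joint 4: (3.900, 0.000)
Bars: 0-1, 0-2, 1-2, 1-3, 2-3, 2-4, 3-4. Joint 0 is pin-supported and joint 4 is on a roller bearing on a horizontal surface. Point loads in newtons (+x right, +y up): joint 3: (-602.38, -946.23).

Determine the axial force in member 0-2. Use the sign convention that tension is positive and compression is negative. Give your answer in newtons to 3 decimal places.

-412.097

N=5 nodes, M=7 members, R=3 reactions → 2N=10, M+R=10
member 0 (0-1): L=3.6152, (cx,cy)=(0.2608,0.9654)
member 1 (0-2): L=1.9250, (cx,cy)=(1.0000,0.0000)
member 2 (1-2): L=3.6255, (cx,cy)=(0.2709,-0.9626)
member 3 (1-3): L=2.0364, (cx,cy)=(0.9743,-0.2254)
member 4 (2-3): L=3.1923, (cx,cy)=(0.3139,0.9495)
member 5 (2-4): L=1.9750, (cx,cy)=(1.0000,0.0000)
member 6 (3-4): L=3.1833, (cx,cy)=(0.3057,-0.9521)
solve A·x = −loads:
  F[0-1] = -729.4841 N (compression)
  F[0-2] = -412.0967 N (compression)
  F[1-2] = +831.4312 N (tension)
  F[1-3] = -426.4566 N (compression)
  F[2-3] = -842.9517 N (compression)
  F[2-4] = +77.6860 N (tension)
  F[3-4] = -254.1639 N (compression)
  Rx@0 = +602.3800 N
  Ry@0 = +704.2296 N
  Ry@4 = +242.0004 N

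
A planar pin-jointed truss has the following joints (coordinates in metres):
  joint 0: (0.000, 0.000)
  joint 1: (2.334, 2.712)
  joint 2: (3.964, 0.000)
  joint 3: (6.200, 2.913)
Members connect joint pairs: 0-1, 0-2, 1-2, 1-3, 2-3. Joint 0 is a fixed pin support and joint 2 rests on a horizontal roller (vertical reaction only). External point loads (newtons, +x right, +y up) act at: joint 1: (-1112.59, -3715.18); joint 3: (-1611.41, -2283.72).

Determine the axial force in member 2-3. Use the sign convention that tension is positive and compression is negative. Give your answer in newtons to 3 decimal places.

-2888.600

N=4 nodes, M=5 members, R=3 reactions → 2N=8, M+R=8
member 0 (0-1): L=3.5781, (cx,cy)=(0.6523,0.7580)
member 1 (0-2): L=3.9640, (cx,cy)=(1.0000,0.0000)
member 2 (1-2): L=3.1641, (cx,cy)=(0.5151,-0.8571)
member 3 (1-3): L=3.8712, (cx,cy)=(0.9987,0.0519)
member 4 (2-3): L=3.6722, (cx,cy)=(0.6089,0.7933)
solve A·x = −loads:
  F[0-1] = -2882.5603 N (compression)
  F[0-2] = -843.6796 N (compression)
  F[1-2] = -1776.5311 N (compression)
  F[1-3] = +147.6421 N (tension)
  F[2-3] = -2888.6005 N (compression)
  Rx@0 = +2724.0000 N
  Ry@0 = +2184.8453 N
  Ry@2 = +3814.0547 N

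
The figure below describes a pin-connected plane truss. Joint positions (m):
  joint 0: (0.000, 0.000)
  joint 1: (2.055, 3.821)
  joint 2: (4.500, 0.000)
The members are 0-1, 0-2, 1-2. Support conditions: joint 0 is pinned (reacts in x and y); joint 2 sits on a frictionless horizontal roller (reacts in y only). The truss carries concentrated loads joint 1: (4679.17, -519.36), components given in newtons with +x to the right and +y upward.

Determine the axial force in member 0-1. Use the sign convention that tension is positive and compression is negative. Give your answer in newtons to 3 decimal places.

4190.890

N=3 nodes, M=3 members, R=3 reactions → 2N=6, M+R=6
member 0 (0-1): L=4.3386, (cx,cy)=(0.4737,0.8807)
member 1 (0-2): L=4.5000, (cx,cy)=(1.0000,0.0000)
member 2 (1-2): L=4.5363, (cx,cy)=(0.5390,-0.8423)
solve A·x = −loads:
  F[0-1] = +4190.8900 N (tension)
  F[0-2] = +2694.1133 N (tension)
  F[1-2] = -4998.4952 N (compression)
  Rx@0 = -4679.1700 N
  Ry@0 = -3690.9496 N
  Ry@2 = +4210.3096 N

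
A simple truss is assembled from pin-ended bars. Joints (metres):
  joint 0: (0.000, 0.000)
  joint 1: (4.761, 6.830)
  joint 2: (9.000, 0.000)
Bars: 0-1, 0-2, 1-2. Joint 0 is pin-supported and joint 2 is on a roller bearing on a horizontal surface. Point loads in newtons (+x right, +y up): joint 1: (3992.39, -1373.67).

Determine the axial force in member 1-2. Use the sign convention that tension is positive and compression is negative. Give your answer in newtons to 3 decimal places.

-4421.137

N=3 nodes, M=3 members, R=3 reactions → 2N=6, M+R=6
member 0 (0-1): L=8.3256, (cx,cy)=(0.5718,0.8204)
member 1 (0-2): L=9.0000, (cx,cy)=(1.0000,0.0000)
member 2 (1-2): L=8.0385, (cx,cy)=(0.5273,-0.8497)
solve A·x = −loads:
  F[0-1] = +2904.5603 N (tension)
  F[0-2] = +2331.4201 N (tension)
  F[1-2] = -4421.1368 N (compression)
  Rx@0 = -3992.3900 N
  Ry@0 = -2382.7818 N
  Ry@2 = +3756.4518 N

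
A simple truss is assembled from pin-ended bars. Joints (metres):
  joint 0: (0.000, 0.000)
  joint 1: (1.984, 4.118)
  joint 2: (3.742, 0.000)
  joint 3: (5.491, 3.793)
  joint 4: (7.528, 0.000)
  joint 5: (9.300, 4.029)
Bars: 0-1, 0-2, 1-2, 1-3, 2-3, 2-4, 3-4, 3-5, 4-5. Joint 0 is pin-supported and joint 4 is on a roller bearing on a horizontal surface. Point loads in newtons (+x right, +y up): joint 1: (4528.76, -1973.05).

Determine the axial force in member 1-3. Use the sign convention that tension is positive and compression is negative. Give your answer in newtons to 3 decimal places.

N=6 nodes, M=9 members, R=3 reactions → 2N=12, M+R=12
member 0 (0-1): L=4.5710, (cx,cy)=(0.4340,0.9009)
member 1 (0-2): L=3.7420, (cx,cy)=(1.0000,0.0000)
member 2 (1-2): L=4.4776, (cx,cy)=(0.3926,-0.9197)
member 3 (1-3): L=3.5220, (cx,cy)=(0.9957,-0.0923)
member 4 (2-3): L=4.1768, (cx,cy)=(0.4187,0.9081)
member 5 (2-4): L=3.7860, (cx,cy)=(1.0000,0.0000)
member 6 (3-4): L=4.3054, (cx,cy)=(0.4731,-0.8810)
member 7 (3-5): L=3.8163, (cx,cy)=(0.9981,0.0618)
member 8 (4-5): L=4.4015, (cx,cy)=(0.4026,0.9154)
solve A·x = −loads:
  F[0-1] = +1136.9691 N (tension)
  F[0-2] = +4035.2708 N (tension)
  F[1-2] = -2969.9345 N (compression)
  F[1-3] = -2881.4940 N (compression)
  F[2-3] = +3007.8462 N (tension)
  F[2-4] = +1609.6965 N (tension)
  F[3-4] = -3402.2289 N (compression)
  F[3-5] = +0.0000 N (tension)
  F[4-5] = -0.0000 N (compression)
  Rx@0 = -4528.7600 N
  Ry@0 = -1024.2886 N
  Ry@4 = +2997.3386 N

-2881.494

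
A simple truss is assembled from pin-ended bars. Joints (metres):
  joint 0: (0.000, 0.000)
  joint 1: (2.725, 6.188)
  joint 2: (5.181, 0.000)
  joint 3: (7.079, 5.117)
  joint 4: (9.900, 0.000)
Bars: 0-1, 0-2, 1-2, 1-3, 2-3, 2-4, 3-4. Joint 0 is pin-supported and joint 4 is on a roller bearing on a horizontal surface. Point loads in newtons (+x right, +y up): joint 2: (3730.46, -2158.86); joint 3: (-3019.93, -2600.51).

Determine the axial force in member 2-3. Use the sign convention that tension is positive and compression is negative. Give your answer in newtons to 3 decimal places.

-2061.005

N=5 nodes, M=7 members, R=3 reactions → 2N=10, M+R=10
member 0 (0-1): L=6.7614, (cx,cy)=(0.4030,0.9152)
member 1 (0-2): L=5.1810, (cx,cy)=(1.0000,0.0000)
member 2 (1-2): L=6.6576, (cx,cy)=(0.3689,-0.9295)
member 3 (1-3): L=4.4838, (cx,cy)=(0.9711,-0.2389)
member 4 (2-3): L=5.4577, (cx,cy)=(0.3478,0.9376)
member 5 (2-4): L=4.7190, (cx,cy)=(1.0000,0.0000)
member 6 (3-4): L=5.8431, (cx,cy)=(0.4828,-0.8757)
solve A·x = −loads:
  F[0-1] = -3639.6545 N (compression)
  F[0-2] = +2177.3876 N (tension)
  F[1-2] = +4401.6783 N (tension)
  F[1-3] = -3182.7799 N (compression)
  F[2-3] = -2061.0049 N (compression)
  F[2-4] = +787.4720 N (tension)
  F[3-4] = -1631.0782 N (compression)
  Rx@0 = -710.5300 N
  Ry@0 = +3330.9779 N
  Ry@4 = +1428.3921 N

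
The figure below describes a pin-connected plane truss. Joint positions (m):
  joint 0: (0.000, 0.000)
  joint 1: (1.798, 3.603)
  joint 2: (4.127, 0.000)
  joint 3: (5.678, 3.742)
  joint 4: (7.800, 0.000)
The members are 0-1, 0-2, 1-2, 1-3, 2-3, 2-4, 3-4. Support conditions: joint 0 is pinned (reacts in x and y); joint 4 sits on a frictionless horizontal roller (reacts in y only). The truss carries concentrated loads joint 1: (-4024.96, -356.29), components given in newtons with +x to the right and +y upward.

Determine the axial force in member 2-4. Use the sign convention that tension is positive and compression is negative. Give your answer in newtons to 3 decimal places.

-1007.747

N=5 nodes, M=7 members, R=3 reactions → 2N=10, M+R=10
member 0 (0-1): L=4.0267, (cx,cy)=(0.4465,0.8948)
member 1 (0-2): L=4.1270, (cx,cy)=(1.0000,0.0000)
member 2 (1-2): L=4.2902, (cx,cy)=(0.5429,-0.8398)
member 3 (1-3): L=3.8825, (cx,cy)=(0.9994,0.0358)
member 4 (2-3): L=4.0507, (cx,cy)=(0.3829,0.9238)
member 5 (2-4): L=3.6730, (cx,cy)=(1.0000,0.0000)
member 6 (3-4): L=4.3018, (cx,cy)=(0.4933,-0.8699)
solve A·x = −loads:
  F[0-1] = -2384.2681 N (compression)
  F[0-2] = -2960.3411 N (compression)
  F[1-2] = +2191.5695 N (tension)
  F[1-3] = +1771.7514 N (tension)
  F[2-3] = -1992.3599 N (compression)
  F[2-4] = -1007.7473 N (compression)
  F[3-4] = +2042.9421 N (tension)
  Rx@0 = +4024.9600 N
  Ry@0 = +2133.3825 N
  Ry@4 = -1777.0925 N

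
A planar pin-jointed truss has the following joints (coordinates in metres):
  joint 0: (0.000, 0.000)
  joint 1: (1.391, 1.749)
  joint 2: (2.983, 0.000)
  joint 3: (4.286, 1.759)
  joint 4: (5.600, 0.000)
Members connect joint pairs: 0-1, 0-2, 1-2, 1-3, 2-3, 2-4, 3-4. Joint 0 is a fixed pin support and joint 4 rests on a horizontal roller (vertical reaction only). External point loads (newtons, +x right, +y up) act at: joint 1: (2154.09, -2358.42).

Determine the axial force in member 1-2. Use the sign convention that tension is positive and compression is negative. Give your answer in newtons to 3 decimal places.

N=5 nodes, M=7 members, R=3 reactions → 2N=10, M+R=10
member 0 (0-1): L=2.2347, (cx,cy)=(0.6225,0.7827)
member 1 (0-2): L=2.9830, (cx,cy)=(1.0000,0.0000)
member 2 (1-2): L=2.3651, (cx,cy)=(0.6731,-0.7395)
member 3 (1-3): L=2.8950, (cx,cy)=(1.0000,0.0035)
member 4 (2-3): L=2.1890, (cx,cy)=(0.5952,0.8035)
member 5 (2-4): L=2.6170, (cx,cy)=(1.0000,0.0000)
member 6 (3-4): L=2.1956, (cx,cy)=(0.5985,-0.8011)
solve A·x = −loads:
  F[0-1] = -1405.2629 N (compression)
  F[0-2] = +3028.8030 N (tension)
  F[1-2] = -1710.6629 N (compression)
  F[1-3] = -1877.3060 N (compression)
  F[2-3] = +1574.3503 N (tension)
  F[2-4] = +940.1809 N (tension)
  F[3-4] = -1570.9780 N (compression)
  Rx@0 = -2154.0900 N
  Ry@0 = +1099.8369 N
  Ry@4 = +1258.5831 N

-1710.663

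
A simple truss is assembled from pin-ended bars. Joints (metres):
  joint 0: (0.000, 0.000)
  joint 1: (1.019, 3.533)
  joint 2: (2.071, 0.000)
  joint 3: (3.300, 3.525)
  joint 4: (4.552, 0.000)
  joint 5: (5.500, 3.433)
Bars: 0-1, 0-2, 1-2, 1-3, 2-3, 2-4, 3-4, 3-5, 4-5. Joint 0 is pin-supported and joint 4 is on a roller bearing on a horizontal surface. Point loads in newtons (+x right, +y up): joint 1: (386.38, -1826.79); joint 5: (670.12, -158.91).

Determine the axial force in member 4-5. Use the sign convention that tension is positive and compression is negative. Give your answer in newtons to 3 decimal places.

-134.235

N=6 nodes, M=9 members, R=3 reactions → 2N=12, M+R=12
member 0 (0-1): L=3.6770, (cx,cy)=(0.2771,0.9608)
member 1 (0-2): L=2.0710, (cx,cy)=(1.0000,0.0000)
member 2 (1-2): L=3.6863, (cx,cy)=(0.2854,-0.9584)
member 3 (1-3): L=2.2810, (cx,cy)=(1.0000,-0.0035)
member 4 (2-3): L=3.7331, (cx,cy)=(0.3292,0.9443)
member 5 (2-4): L=2.4810, (cx,cy)=(1.0000,0.0000)
member 6 (3-4): L=3.7407, (cx,cy)=(0.3347,-0.9423)
member 7 (3-5): L=2.2019, (cx,cy)=(0.9991,-0.0418)
member 8 (4-5): L=3.5615, (cx,cy)=(0.2662,0.9639)
solve A·x = −loads:
  F[0-1] = -603.1031 N (compression)
  F[0-2] = +1223.6361 N (tension)
  F[1-2] = -1300.7625 N (compression)
  F[1-3] = -182.3041 N (compression)
  F[2-3] = +1320.2682 N (tension)
  F[2-4] = +417.7687 N (tension)
  F[3-4] = -1354.9709 N (compression)
  F[3-5] = +706.4678 N (tension)
  F[4-5] = -134.2354 N (compression)
  Rx@0 = -1056.5000 N
  Ry@0 = +579.4815 N
  Ry@4 = +1406.2185 N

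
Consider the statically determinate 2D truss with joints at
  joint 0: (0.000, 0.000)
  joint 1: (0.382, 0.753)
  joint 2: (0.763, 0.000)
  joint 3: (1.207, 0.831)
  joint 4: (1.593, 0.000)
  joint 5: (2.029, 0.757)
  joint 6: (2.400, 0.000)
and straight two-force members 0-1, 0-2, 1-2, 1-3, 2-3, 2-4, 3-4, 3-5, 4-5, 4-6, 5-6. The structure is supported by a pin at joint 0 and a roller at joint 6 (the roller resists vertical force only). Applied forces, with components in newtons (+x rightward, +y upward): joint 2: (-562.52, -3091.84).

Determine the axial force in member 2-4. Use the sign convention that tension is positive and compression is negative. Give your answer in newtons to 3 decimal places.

N=7 nodes, M=11 members, R=3 reactions → 2N=14, M+R=14
member 0 (0-1): L=0.8444, (cx,cy)=(0.4524,0.8918)
member 1 (0-2): L=0.7630, (cx,cy)=(1.0000,0.0000)
member 2 (1-2): L=0.8439, (cx,cy)=(0.4515,-0.8923)
member 3 (1-3): L=0.8287, (cx,cy)=(0.9956,0.0941)
member 4 (2-3): L=0.9422, (cx,cy)=(0.4712,0.8820)
member 5 (2-4): L=0.8300, (cx,cy)=(1.0000,0.0000)
member 6 (3-4): L=0.9163, (cx,cy)=(0.4213,-0.9069)
member 7 (3-5): L=0.8253, (cx,cy)=(0.9960,-0.0897)
member 8 (4-5): L=0.8736, (cx,cy)=(0.4991,0.8665)
member 9 (4-6): L=0.8070, (cx,cy)=(1.0000,0.0000)
member 10 (5-6): L=0.8430, (cx,cy)=(0.4401,-0.8980)
solve A·x = −loads:
  F[0-1] = -2364.7424 N (compression)
  F[0-2] = +507.3299 N (tension)
  F[1-2] = +2147.3902 N (tension)
  F[1-3] = -2048.4360 N (compression)
  F[2-3] = +1333.0587 N (tension)
  F[2-4] = +1411.1388 N (tension)
  F[3-4] = -984.9263 N (compression)
  F[3-5] = -1000.2460 N (compression)
  F[4-5] = +1030.8307 N (tension)
  F[4-6] = +481.7352 N (tension)
  F[5-6] = -1094.6481 N (compression)
  Rx@0 = +562.5200 N
  Ry@0 = +2108.8925 N
  Ry@6 = +982.9475 N

1411.139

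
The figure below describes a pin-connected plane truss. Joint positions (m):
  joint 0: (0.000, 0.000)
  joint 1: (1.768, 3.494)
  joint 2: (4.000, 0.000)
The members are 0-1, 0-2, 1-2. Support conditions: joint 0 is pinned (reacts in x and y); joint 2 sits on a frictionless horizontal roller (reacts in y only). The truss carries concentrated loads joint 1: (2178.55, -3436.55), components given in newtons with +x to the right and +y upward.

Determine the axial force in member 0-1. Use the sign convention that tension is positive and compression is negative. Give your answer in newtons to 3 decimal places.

N=3 nodes, M=3 members, R=3 reactions → 2N=6, M+R=6
member 0 (0-1): L=3.9158, (cx,cy)=(0.4515,0.8923)
member 1 (0-2): L=4.0000, (cx,cy)=(1.0000,0.0000)
member 2 (1-2): L=4.1461, (cx,cy)=(0.5383,-0.8427)
solve A·x = −loads:
  F[0-1] = -16.3980 N (compression)
  F[0-2] = +2185.9537 N (tension)
  F[1-2] = -4060.5320 N (compression)
  Rx@0 = -2178.5500 N
  Ry@0 = +14.6315 N
  Ry@2 = +3421.9185 N

-16.398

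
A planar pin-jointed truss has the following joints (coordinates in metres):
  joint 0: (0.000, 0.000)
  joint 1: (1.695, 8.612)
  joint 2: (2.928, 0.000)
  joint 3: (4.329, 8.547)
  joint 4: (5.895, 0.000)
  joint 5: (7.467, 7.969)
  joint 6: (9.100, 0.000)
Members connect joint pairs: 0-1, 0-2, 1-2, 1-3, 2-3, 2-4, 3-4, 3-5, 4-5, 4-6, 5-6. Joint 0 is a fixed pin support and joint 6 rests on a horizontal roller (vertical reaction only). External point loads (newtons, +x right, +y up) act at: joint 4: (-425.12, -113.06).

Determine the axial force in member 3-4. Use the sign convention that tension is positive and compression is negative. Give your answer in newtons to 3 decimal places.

N=7 nodes, M=11 members, R=3 reactions → 2N=14, M+R=14
member 0 (0-1): L=8.7772, (cx,cy)=(0.1931,0.9812)
member 1 (0-2): L=2.9280, (cx,cy)=(1.0000,0.0000)
member 2 (1-2): L=8.6998, (cx,cy)=(0.1417,-0.9899)
member 3 (1-3): L=2.6348, (cx,cy)=(0.9997,-0.0247)
member 4 (2-3): L=8.6611, (cx,cy)=(0.1618,0.9868)
member 5 (2-4): L=2.9670, (cx,cy)=(1.0000,0.0000)
member 6 (3-4): L=8.6893, (cx,cy)=(0.1802,-0.9836)
member 7 (3-5): L=3.1908, (cx,cy)=(0.9835,-0.1811)
member 8 (4-5): L=8.1226, (cx,cy)=(0.1935,0.9811)
member 9 (4-6): L=3.2050, (cx,cy)=(1.0000,0.0000)
member 10 (5-6): L=8.1346, (cx,cy)=(0.2007,-0.9796)
solve A·x = −loads:
  F[0-1] = -40.5834 N (compression)
  F[0-2] = -417.2828 N (compression)
  F[1-2] = +40.5642 N (tension)
  F[1-3] = -13.5904 N (compression)
  F[2-3] = -40.6906 N (compression)
  F[2-4] = -404.9517 N (compression)
  F[3-4] = +45.8049 N (tension)
  F[3-5] = -28.9015 N (compression)
  F[4-5] = +69.3156 N (tension)
  F[4-6] = +15.0084 N (tension)
  F[5-6] = -74.7625 N (compression)
  Rx@0 = +425.1200 N
  Ry@0 = +39.8195 N
  Ry@6 = +73.2405 N

45.805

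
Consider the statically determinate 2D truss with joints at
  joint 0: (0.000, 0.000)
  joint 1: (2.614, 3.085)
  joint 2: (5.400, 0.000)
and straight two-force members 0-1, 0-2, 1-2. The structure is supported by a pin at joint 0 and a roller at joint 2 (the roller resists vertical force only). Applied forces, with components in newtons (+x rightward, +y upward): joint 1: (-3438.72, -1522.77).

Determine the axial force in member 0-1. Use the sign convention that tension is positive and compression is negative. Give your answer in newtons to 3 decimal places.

-3604.668

N=3 nodes, M=3 members, R=3 reactions → 2N=6, M+R=6
member 0 (0-1): L=4.0435, (cx,cy)=(0.6465,0.7629)
member 1 (0-2): L=5.4000, (cx,cy)=(1.0000,0.0000)
member 2 (1-2): L=4.1568, (cx,cy)=(0.6702,-0.7422)
solve A·x = −loads:
  F[0-1] = -3604.6684 N (compression)
  F[0-2] = -1108.4347 N (compression)
  F[1-2] = +1653.8213 N (tension)
  Rx@0 = +3438.7200 N
  Ry@0 = +2750.1645 N
  Ry@2 = -1227.3945 N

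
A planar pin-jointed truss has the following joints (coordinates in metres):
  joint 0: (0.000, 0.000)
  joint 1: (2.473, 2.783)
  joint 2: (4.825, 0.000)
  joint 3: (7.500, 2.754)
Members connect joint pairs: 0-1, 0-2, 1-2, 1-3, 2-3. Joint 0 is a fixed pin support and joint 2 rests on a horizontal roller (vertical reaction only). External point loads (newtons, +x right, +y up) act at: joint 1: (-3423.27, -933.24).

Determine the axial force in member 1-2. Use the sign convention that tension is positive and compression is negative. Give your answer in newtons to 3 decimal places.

1958.934

N=4 nodes, M=5 members, R=3 reactions → 2N=8, M+R=8
member 0 (0-1): L=3.7230, (cx,cy)=(0.6642,0.7475)
member 1 (0-2): L=4.8250, (cx,cy)=(1.0000,0.0000)
member 2 (1-2): L=3.6438, (cx,cy)=(0.6455,-0.7638)
member 3 (1-3): L=5.0271, (cx,cy)=(1.0000,-0.0058)
member 4 (2-3): L=3.8393, (cx,cy)=(0.6967,0.7173)
solve A·x = −loads:
  F[0-1] = -3250.0005 N (compression)
  F[0-2] = -1264.4665 N (compression)
  F[1-2] = +1958.9343 N (tension)
  F[1-3] = -0.0000 N (compression)
  F[2-3] = +0.0000 N (tension)
  Rx@0 = +3423.2700 N
  Ry@0 = +2429.4178 N
  Ry@2 = -1496.1778 N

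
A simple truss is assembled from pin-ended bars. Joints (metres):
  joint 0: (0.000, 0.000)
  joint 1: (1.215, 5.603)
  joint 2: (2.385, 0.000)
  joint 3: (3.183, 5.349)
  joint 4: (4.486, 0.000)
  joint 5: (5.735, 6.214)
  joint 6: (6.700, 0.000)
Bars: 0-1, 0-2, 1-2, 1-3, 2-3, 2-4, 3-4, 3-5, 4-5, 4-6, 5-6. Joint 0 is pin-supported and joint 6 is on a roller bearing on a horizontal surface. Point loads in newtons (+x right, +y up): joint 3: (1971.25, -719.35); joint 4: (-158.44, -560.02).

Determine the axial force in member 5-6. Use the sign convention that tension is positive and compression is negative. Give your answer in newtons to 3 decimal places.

N=7 nodes, M=11 members, R=3 reactions → 2N=14, M+R=14
member 0 (0-1): L=5.7332, (cx,cy)=(0.2119,0.9773)
member 1 (0-2): L=2.3850, (cx,cy)=(1.0000,0.0000)
member 2 (1-2): L=5.7239, (cx,cy)=(0.2044,-0.9789)
member 3 (1-3): L=1.9843, (cx,cy)=(0.9918,-0.1280)
member 4 (2-3): L=5.4082, (cx,cy)=(0.1476,0.9891)
member 5 (2-4): L=2.1010, (cx,cy)=(1.0000,0.0000)
member 6 (3-4): L=5.5054, (cx,cy)=(0.2367,-0.9716)
member 7 (3-5): L=2.6946, (cx,cy)=(0.9471,0.3210)
member 8 (4-5): L=6.3383, (cx,cy)=(0.1971,0.9804)
member 9 (4-6): L=2.2140, (cx,cy)=(1.0000,0.0000)
member 10 (5-6): L=6.2885, (cx,cy)=(0.1535,-0.9882)
solve A·x = −loads:
  F[0-1] = +1034.6007 N (tension)
  F[0-2] = +1593.5546 N (tension)
  F[1-2] = -1091.2284 N (compression)
  F[1-3] = +445.9796 N (tension)
  F[2-3] = +1080.0098 N (tension)
  F[2-4] = +1211.1396 N (tension)
  F[3-4] = -2086.5652 N (compression)
  F[3-5] = -924.6778 N (compression)
  F[4-5] = +2639.0492 N (tension)
  F[4-6] = +355.6976 N (tension)
  F[5-6] = -2317.9256 N (compression)
  Rx@0 = -1812.8100 N
  Ry@0 = -1011.1012 N
  Ry@6 = +2290.4712 N

-2317.926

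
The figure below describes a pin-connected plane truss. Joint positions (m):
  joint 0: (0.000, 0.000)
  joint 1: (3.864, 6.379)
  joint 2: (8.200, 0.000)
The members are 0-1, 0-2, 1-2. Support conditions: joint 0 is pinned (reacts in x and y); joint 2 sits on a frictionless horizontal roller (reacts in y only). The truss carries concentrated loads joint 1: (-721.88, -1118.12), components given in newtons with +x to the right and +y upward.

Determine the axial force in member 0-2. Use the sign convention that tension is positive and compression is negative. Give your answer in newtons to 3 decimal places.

N=3 nodes, M=3 members, R=3 reactions → 2N=6, M+R=6
member 0 (0-1): L=7.4580, (cx,cy)=(0.5181,0.8553)
member 1 (0-2): L=8.2000, (cx,cy)=(1.0000,0.0000)
member 2 (1-2): L=7.7131, (cx,cy)=(0.5622,-0.8270)
solve A·x = −loads:
  F[0-1] = -1347.8107 N (compression)
  F[0-2] = -23.5798 N (compression)
  F[1-2] = +41.9451 N (tension)
  Rx@0 = +721.8800 N
  Ry@0 = +1152.8099 N
  Ry@2 = -34.6899 N

-23.580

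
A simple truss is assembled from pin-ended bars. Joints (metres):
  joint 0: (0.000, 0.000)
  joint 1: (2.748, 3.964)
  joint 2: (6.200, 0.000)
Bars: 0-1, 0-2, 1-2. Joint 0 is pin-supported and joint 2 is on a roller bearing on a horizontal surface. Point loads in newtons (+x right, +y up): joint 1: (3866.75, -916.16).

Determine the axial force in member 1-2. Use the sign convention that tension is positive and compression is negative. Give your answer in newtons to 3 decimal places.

-3816.703

N=3 nodes, M=3 members, R=3 reactions → 2N=6, M+R=6
member 0 (0-1): L=4.8234, (cx,cy)=(0.5697,0.8218)
member 1 (0-2): L=6.2000, (cx,cy)=(1.0000,0.0000)
member 2 (1-2): L=5.2564, (cx,cy)=(0.6567,-0.7541)
solve A·x = −loads:
  F[0-1] = +2387.5036 N (tension)
  F[0-2] = +2506.5239 N (tension)
  F[1-2] = -3816.7030 N (compression)
  Rx@0 = -3866.7500 N
  Ry@0 = -1962.1311 N
  Ry@2 = +2878.2911 N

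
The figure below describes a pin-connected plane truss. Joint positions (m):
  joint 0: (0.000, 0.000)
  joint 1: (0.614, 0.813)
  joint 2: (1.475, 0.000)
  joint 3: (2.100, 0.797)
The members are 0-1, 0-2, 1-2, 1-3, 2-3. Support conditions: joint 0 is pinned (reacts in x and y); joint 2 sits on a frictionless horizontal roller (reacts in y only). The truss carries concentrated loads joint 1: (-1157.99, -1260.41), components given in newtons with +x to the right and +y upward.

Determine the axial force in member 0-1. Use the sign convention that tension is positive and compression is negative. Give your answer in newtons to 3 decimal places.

-1721.827

N=4 nodes, M=5 members, R=3 reactions → 2N=8, M+R=8
member 0 (0-1): L=1.0188, (cx,cy)=(0.6027,0.7980)
member 1 (0-2): L=1.4750, (cx,cy)=(1.0000,0.0000)
member 2 (1-2): L=1.1842, (cx,cy)=(0.7271,-0.6865)
member 3 (1-3): L=1.4861, (cx,cy)=(0.9999,-0.0108)
member 4 (2-3): L=1.0128, (cx,cy)=(0.6171,0.7869)
solve A·x = −loads:
  F[0-1] = -1721.8267 N (compression)
  F[0-2] = -120.3028 N (compression)
  F[1-2] = +165.4594 N (tension)
  F[1-3] = +0.0000 N (tension)
  F[2-3] = -0.0000 N (compression)
  Rx@0 = +1157.9900 N
  Ry@0 = +1374.0060 N
  Ry@2 = -113.5960 N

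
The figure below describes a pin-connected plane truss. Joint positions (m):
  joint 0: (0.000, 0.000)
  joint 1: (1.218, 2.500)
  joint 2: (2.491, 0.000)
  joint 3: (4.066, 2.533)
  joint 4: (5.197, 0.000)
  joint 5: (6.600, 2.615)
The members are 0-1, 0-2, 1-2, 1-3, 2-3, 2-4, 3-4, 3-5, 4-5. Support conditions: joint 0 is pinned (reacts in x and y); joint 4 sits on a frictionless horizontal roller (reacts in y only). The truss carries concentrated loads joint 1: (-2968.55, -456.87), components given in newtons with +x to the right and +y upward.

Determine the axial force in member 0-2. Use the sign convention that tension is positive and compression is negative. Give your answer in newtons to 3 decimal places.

N=6 nodes, M=9 members, R=3 reactions → 2N=12, M+R=12
member 0 (0-1): L=2.7809, (cx,cy)=(0.4380,0.8990)
member 1 (0-2): L=2.4910, (cx,cy)=(1.0000,0.0000)
member 2 (1-2): L=2.8054, (cx,cy)=(0.4538,-0.8911)
member 3 (1-3): L=2.8482, (cx,cy)=(0.9999,0.0116)
member 4 (2-3): L=2.9827, (cx,cy)=(0.5280,0.8492)
member 5 (2-4): L=2.7060, (cx,cy)=(1.0000,0.0000)
member 6 (3-4): L=2.7740, (cx,cy)=(0.4077,-0.9131)
member 7 (3-5): L=2.5353, (cx,cy)=(0.9995,0.0323)
member 8 (4-5): L=2.9676, (cx,cy)=(0.4728,0.8812)
solve A·x = −loads:
  F[0-1] = -1977.5762 N (compression)
  F[0-2] = -2102.4026 N (compression)
  F[1-2] = +1500.8087 N (tension)
  F[1-3] = +1421.4907 N (tension)
  F[2-3] = -1574.8639 N (compression)
  F[2-4] = -589.8063 N (compression)
  F[3-4] = +1446.6322 N (tension)
  F[3-5] = -0.0000 N (compression)
  F[4-5] = +0.0000 N (tension)
  Rx@0 = +2968.5500 N
  Ry@0 = +1777.8066 N
  Ry@4 = -1320.9366 N

-2102.403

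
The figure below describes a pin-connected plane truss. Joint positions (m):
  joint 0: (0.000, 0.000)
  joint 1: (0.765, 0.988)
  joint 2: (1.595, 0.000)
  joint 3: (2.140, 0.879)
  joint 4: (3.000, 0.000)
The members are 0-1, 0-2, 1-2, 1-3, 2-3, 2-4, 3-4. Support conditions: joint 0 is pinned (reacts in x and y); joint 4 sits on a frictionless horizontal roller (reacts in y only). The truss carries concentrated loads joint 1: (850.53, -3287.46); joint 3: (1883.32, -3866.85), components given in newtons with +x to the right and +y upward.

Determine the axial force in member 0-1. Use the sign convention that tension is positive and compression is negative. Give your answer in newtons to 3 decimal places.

-3447.302

N=5 nodes, M=7 members, R=3 reactions → 2N=10, M+R=10
member 0 (0-1): L=1.2495, (cx,cy)=(0.6122,0.7907)
member 1 (0-2): L=1.5950, (cx,cy)=(1.0000,0.0000)
member 2 (1-2): L=1.2904, (cx,cy)=(0.6432,-0.7657)
member 3 (1-3): L=1.3793, (cx,cy)=(0.9969,-0.0790)
member 4 (2-3): L=1.0342, (cx,cy)=(0.5270,0.8499)
member 5 (2-4): L=1.4050, (cx,cy)=(1.0000,0.0000)
member 6 (3-4): L=1.2297, (cx,cy)=(0.6993,-0.7148)
solve A·x = −loads:
  F[0-1] = -3447.3019 N (compression)
  F[0-2] = +4844.3627 N (tension)
  F[1-2] = -457.5394 N (compression)
  F[1-3] = -2675.1064 N (compression)
  F[2-3] = +412.1998 N (tension)
  F[2-4] = +4332.8502 N (tension)
  F[3-4] = -6195.6336 N (compression)
  Rx@0 = -2733.8500 N
  Ry@0 = +2725.7341 N
  Ry@4 = +4428.5759 N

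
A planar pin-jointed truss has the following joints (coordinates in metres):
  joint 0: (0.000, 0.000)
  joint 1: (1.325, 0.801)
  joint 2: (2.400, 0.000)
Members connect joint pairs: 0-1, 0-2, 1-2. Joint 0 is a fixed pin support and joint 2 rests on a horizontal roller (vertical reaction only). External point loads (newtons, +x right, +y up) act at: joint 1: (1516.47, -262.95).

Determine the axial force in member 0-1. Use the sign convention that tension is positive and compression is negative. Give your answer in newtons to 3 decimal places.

750.648

N=3 nodes, M=3 members, R=3 reactions → 2N=6, M+R=6
member 0 (0-1): L=1.5483, (cx,cy)=(0.8558,0.5173)
member 1 (0-2): L=2.4000, (cx,cy)=(1.0000,0.0000)
member 2 (1-2): L=1.3406, (cx,cy)=(0.8019,-0.5975)
solve A·x = −loads:
  F[0-1] = +750.6483 N (tension)
  F[0-2] = +874.0813 N (tension)
  F[1-2] = -1090.0457 N (compression)
  Rx@0 = -1516.4700 N
  Ry@0 = -388.3422 N
  Ry@2 = +651.2922 N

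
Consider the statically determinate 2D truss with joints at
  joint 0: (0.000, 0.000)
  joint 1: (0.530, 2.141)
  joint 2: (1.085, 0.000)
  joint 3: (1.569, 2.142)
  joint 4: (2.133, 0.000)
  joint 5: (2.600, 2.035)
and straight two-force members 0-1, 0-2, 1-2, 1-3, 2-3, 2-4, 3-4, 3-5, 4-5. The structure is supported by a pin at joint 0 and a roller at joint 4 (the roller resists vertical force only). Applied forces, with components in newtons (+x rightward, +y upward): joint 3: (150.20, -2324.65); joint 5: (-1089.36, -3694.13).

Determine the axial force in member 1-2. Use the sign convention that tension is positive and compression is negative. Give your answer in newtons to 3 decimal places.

716.957

N=6 nodes, M=9 members, R=3 reactions → 2N=12, M+R=12
member 0 (0-1): L=2.2056, (cx,cy)=(0.2403,0.9707)
member 1 (0-2): L=1.0850, (cx,cy)=(1.0000,0.0000)
member 2 (1-2): L=2.2118, (cx,cy)=(0.2509,-0.9680)
member 3 (1-3): L=1.0390, (cx,cy)=(1.0000,0.0010)
member 4 (2-3): L=2.1960, (cx,cy)=(0.2204,0.9754)
member 5 (2-4): L=1.0480, (cx,cy)=(1.0000,0.0000)
member 6 (3-4): L=2.2150, (cx,cy)=(0.2546,-0.9670)
member 7 (3-5): L=1.0365, (cx,cy)=(0.9947,-0.1032)
member 8 (4-5): L=2.0879, (cx,cy)=(0.2237,0.9747)
solve A·x = −loads:
  F[0-1] = -715.3156 N (compression)
  F[0-2] = -767.2734 N (compression)
  F[1-2] = +716.9573 N (tension)
  F[1-3] = -351.7934 N (compression)
  F[2-3] = -711.5148 N (compression)
  F[2-4] = -430.5485 N (compression)
  F[3-4] = -1660.5330 N (compression)
  F[3-5] = -237.2631 N (compression)
  F[4-5] = -3815.2827 N (compression)
  Rx@0 = +939.1600 N
  Ry@0 = +694.3568 N
  Ry@4 = +5324.4232 N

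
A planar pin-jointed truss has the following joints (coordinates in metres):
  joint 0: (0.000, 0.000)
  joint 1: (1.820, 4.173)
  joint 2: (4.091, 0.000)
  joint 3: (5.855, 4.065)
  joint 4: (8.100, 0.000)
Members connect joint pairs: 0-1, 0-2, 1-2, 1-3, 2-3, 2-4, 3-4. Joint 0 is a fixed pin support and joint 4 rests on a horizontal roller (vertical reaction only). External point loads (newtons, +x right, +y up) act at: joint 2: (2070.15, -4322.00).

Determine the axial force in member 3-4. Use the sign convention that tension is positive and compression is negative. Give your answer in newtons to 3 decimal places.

N=5 nodes, M=7 members, R=3 reactions → 2N=10, M+R=10
member 0 (0-1): L=4.5526, (cx,cy)=(0.3998,0.9166)
member 1 (0-2): L=4.0910, (cx,cy)=(1.0000,0.0000)
member 2 (1-2): L=4.7509, (cx,cy)=(0.4780,-0.8784)
member 3 (1-3): L=4.0364, (cx,cy)=(0.9996,-0.0268)
member 4 (2-3): L=4.4312, (cx,cy)=(0.3981,0.9173)
member 5 (2-4): L=4.0090, (cx,cy)=(1.0000,0.0000)
member 6 (3-4): L=4.6437, (cx,cy)=(0.4834,-0.8754)
solve A·x = −loads:
  F[0-1] = -2333.7193 N (compression)
  F[0-2] = +3003.1009 N (tension)
  F[1-2] = +2500.2265 N (tension)
  F[1-3] = -2128.8497 N (compression)
  F[2-3] = +2317.4553 N (tension)
  F[2-4] = +1205.5494 N (tension)
  F[3-4] = -2493.6520 N (compression)
  Rx@0 = -2070.1500 N
  Ry@0 = +2139.1232 N
  Ry@4 = +2182.8768 N

-2493.652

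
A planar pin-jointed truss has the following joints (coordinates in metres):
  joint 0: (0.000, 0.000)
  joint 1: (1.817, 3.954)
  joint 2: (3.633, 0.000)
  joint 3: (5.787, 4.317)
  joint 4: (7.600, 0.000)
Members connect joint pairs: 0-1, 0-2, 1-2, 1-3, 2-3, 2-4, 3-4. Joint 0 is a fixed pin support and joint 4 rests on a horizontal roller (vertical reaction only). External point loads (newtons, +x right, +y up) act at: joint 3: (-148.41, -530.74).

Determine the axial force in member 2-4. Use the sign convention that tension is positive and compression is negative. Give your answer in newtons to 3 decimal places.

N=5 nodes, M=7 members, R=3 reactions → 2N=10, M+R=10
member 0 (0-1): L=4.3515, (cx,cy)=(0.4176,0.9087)
member 1 (0-2): L=3.6330, (cx,cy)=(1.0000,0.0000)
member 2 (1-2): L=4.3511, (cx,cy)=(0.4174,-0.9087)
member 3 (1-3): L=3.9866, (cx,cy)=(0.9958,0.0911)
member 4 (2-3): L=4.8245, (cx,cy)=(0.4465,0.8948)
member 5 (2-4): L=3.9670, (cx,cy)=(1.0000,0.0000)
member 6 (3-4): L=4.6822, (cx,cy)=(0.3872,-0.9220)
solve A·x = −loads:
  F[0-1] = -232.1136 N (compression)
  F[0-2] = -51.4895 N (compression)
  F[1-2] = +213.3785 N (tension)
  F[1-3] = -186.7535 N (compression)
  F[2-3] = -216.7023 N (compression)
  F[2-4] = +134.3181 N (tension)
  F[3-4] = -346.8897 N (compression)
  Rx@0 = +148.4100 N
  Ry@0 = +210.9102 N
  Ry@4 = +319.8298 N

134.318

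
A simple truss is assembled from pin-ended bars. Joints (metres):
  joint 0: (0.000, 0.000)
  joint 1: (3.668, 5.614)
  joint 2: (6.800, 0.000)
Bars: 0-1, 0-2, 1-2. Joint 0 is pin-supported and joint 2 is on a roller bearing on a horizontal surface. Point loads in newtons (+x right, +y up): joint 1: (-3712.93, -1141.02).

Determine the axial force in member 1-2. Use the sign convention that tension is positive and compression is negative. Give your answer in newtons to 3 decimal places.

2805.336

N=3 nodes, M=3 members, R=3 reactions → 2N=6, M+R=6
member 0 (0-1): L=6.7061, (cx,cy)=(0.5470,0.8372)
member 1 (0-2): L=6.8000, (cx,cy)=(1.0000,0.0000)
member 2 (1-2): L=6.4286, (cx,cy)=(0.4872,-0.8733)
solve A·x = −loads:
  F[0-1] = -4289.4068 N (compression)
  F[0-2] = -1366.7613 N (compression)
  F[1-2] = +2805.3356 N (tension)
  Rx@0 = +3712.9300 N
  Ry@0 = +3590.8917 N
  Ry@2 = -2449.8717 N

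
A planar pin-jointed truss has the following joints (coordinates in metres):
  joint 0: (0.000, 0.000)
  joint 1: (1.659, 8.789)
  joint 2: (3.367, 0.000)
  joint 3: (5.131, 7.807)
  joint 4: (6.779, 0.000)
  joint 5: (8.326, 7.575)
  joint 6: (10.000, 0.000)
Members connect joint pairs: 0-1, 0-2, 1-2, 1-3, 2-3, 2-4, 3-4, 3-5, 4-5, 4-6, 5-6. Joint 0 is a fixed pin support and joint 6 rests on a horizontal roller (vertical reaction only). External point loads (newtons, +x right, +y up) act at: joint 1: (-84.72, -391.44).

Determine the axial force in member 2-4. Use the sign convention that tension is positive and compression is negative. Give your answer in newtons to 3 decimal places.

N=7 nodes, M=11 members, R=3 reactions → 2N=14, M+R=14
member 0 (0-1): L=8.9442, (cx,cy)=(0.1855,0.9826)
member 1 (0-2): L=3.3670, (cx,cy)=(1.0000,0.0000)
member 2 (1-2): L=8.9534, (cx,cy)=(0.1908,-0.9816)
member 3 (1-3): L=3.6082, (cx,cy)=(0.9623,-0.2722)
member 4 (2-3): L=8.0038, (cx,cy)=(0.2204,0.9754)
member 5 (2-4): L=3.4120, (cx,cy)=(1.0000,0.0000)
member 6 (3-4): L=7.9790, (cx,cy)=(0.2065,-0.9784)
member 7 (3-5): L=3.2034, (cx,cy)=(0.9974,-0.0724)
member 8 (4-5): L=7.7314, (cx,cy)=(0.2001,0.9798)
member 9 (4-6): L=3.2210, (cx,cy)=(1.0000,0.0000)
member 10 (5-6): L=7.7578, (cx,cy)=(0.2158,-0.9764)
solve A·x = −loads:
  F[0-1] = -408.0411 N (compression)
  F[0-2] = -9.0352 N (compression)
  F[1-2] = +7.5080 N (tension)
  F[1-3] = +7.9012 N (tension)
  F[2-3] = -7.5559 N (compression)
  F[2-4] = -5.9377 N (compression)
  F[3-4] = +9.4343 N (tension)
  F[3-5] = +3.9996 N (tension)
  F[4-5] = -9.4214 N (compression)
  F[4-6] = -2.1039 N (compression)
  F[5-6] = +9.7502 N (tension)
  Rx@0 = +84.7200 N
  Ry@0 = +400.9605 N
  Ry@6 = -9.5205 N

-5.938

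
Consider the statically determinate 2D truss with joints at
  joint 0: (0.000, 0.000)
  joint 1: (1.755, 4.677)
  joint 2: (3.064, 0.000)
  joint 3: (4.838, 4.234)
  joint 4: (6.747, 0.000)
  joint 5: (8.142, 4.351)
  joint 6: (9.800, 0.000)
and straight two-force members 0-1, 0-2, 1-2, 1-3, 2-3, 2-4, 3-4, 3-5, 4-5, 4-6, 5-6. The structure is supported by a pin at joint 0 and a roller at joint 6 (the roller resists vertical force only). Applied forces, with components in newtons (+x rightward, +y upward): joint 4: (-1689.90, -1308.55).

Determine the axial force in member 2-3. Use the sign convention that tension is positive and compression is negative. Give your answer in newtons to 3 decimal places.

-485.340

N=7 nodes, M=11 members, R=3 reactions → 2N=14, M+R=14
member 0 (0-1): L=4.9954, (cx,cy)=(0.3513,0.9363)
member 1 (0-2): L=3.0640, (cx,cy)=(1.0000,0.0000)
member 2 (1-2): L=4.8567, (cx,cy)=(0.2695,-0.9630)
member 3 (1-3): L=3.1147, (cx,cy)=(0.9898,-0.1422)
member 4 (2-3): L=4.5906, (cx,cy)=(0.3864,0.9223)
member 5 (2-4): L=3.6830, (cx,cy)=(1.0000,0.0000)
member 6 (3-4): L=4.6445, (cx,cy)=(0.4110,-0.9116)
member 7 (3-5): L=3.3061, (cx,cy)=(0.9994,0.0354)
member 8 (4-5): L=4.5692, (cx,cy)=(0.3053,0.9523)
member 9 (4-6): L=3.0530, (cx,cy)=(1.0000,0.0000)
member 10 (5-6): L=4.6562, (cx,cy)=(0.3561,-0.9345)
solve A·x = −loads:
  F[0-1] = -435.4084 N (compression)
  F[0-2] = -1536.9319 N (compression)
  F[1-2] = +464.8376 N (tension)
  F[1-3] = -281.1104 N (compression)
  F[2-3] = -485.3396 N (compression)
  F[2-4] = -1224.0929 N (compression)
  F[3-4] = +422.3360 N (tension)
  F[3-5] = -639.7993 N (compression)
  F[4-5] = +969.8452 N (tension)
  F[4-6] = +343.2973 N (tension)
  F[5-6] = -964.0891 N (compression)
  Rx@0 = +1689.9000 N
  Ry@0 = +407.6534 N
  Ry@6 = +900.8966 N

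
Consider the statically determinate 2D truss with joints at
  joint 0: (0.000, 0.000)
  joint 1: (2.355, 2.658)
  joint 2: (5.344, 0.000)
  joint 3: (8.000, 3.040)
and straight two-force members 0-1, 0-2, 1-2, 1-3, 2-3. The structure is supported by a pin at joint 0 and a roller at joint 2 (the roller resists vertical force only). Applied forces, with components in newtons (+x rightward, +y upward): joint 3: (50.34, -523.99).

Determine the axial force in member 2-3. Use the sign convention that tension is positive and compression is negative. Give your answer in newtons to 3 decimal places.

N=4 nodes, M=5 members, R=3 reactions → 2N=8, M+R=8
member 0 (0-1): L=3.5512, (cx,cy)=(0.6632,0.7485)
member 1 (0-2): L=5.3440, (cx,cy)=(1.0000,0.0000)
member 2 (1-2): L=3.9999, (cx,cy)=(0.7473,-0.6645)
member 3 (1-3): L=5.6579, (cx,cy)=(0.9977,0.0675)
member 4 (2-3): L=4.0368, (cx,cy)=(0.6579,0.7531)
solve A·x = −loads:
  F[0-1] = +386.1994 N (tension)
  F[0-2] = -205.7709 N (compression)
  F[1-2] = -379.9978 N (compression)
  F[1-3] = +541.3075 N (tension)
  F[2-3] = -744.3382 N (compression)
  Rx@0 = -50.3400 N
  Ry@0 = -289.0627 N
  Ry@2 = +813.0527 N

-744.338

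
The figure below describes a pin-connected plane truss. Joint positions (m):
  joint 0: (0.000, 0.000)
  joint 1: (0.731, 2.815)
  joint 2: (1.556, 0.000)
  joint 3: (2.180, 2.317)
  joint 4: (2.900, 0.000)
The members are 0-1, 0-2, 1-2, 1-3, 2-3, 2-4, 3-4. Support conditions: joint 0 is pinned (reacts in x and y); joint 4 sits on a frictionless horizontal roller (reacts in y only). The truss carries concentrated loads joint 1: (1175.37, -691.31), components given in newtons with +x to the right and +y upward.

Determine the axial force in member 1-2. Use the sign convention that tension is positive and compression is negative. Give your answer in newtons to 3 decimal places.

N=5 nodes, M=7 members, R=3 reactions → 2N=10, M+R=10
member 0 (0-1): L=2.9084, (cx,cy)=(0.2513,0.9679)
member 1 (0-2): L=1.5560, (cx,cy)=(1.0000,0.0000)
member 2 (1-2): L=2.9334, (cx,cy)=(0.2812,-0.9596)
member 3 (1-3): L=1.5322, (cx,cy)=(0.9457,-0.3250)
member 4 (2-3): L=2.3996, (cx,cy)=(0.2600,0.9656)
member 5 (2-4): L=1.3440, (cx,cy)=(1.0000,0.0000)
member 6 (3-4): L=2.4263, (cx,cy)=(0.2967,-0.9550)
solve A·x = −loads:
  F[0-1] = +644.5590 N (tension)
  F[0-2] = +1013.3640 N (tension)
  F[1-2] = -1120.4223 N (compression)
  F[1-3] = -738.3405 N (compression)
  F[2-3] = +1113.5077 N (tension)
  F[2-4] = +408.6869 N (tension)
  F[3-4] = -1377.2133 N (compression)
  Rx@0 = -1175.3700 N
  Ry@0 = -623.8673 N
  Ry@4 = +1315.1773 N

-1120.422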